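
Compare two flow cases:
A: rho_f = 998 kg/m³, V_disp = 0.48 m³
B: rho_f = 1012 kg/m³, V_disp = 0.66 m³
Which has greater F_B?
F_B(A) = 4699 N, F_B(B) = 6552 N. Answer: B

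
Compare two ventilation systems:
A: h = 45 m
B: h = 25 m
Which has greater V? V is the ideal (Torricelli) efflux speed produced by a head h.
V(A) = 29.71 m/s, V(B) = 22.15 m/s. Answer: A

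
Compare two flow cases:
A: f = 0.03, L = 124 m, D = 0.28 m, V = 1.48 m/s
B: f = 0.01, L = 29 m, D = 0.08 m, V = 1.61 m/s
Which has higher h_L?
h_L(A) = 1.483 m, h_L(B) = 0.4789 m. Answer: A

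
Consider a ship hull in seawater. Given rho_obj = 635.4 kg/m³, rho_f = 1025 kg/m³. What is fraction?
Formula: f_{sub} = \frac{\rho_{obj}}{\rho_f}
fraction = 635.4/1025 = 0.6199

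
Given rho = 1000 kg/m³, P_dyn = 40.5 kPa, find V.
Formula: P_{dyn} = \frac{1}{2} \rho V^2
Substituting knowns: 40.5 = 0.5·1000·V²/1000
Solving for V: V = √(2·(40.5·1000)/1000) = 9 m/s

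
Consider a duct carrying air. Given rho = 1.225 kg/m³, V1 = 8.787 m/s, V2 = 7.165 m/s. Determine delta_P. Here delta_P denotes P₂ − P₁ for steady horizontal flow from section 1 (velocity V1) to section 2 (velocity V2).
Formula: \Delta P = \frac{1}{2} \rho (V_1^2 - V_2^2)
delta_P = 0.5·1.225·(8.787² − 7.165²)/1000 = 0.01585 kPa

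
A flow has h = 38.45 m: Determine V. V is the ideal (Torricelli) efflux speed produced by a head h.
Formula: V = \sqrt{2 g h}
V = √(2·9.81·38.45) = 27.47 m/s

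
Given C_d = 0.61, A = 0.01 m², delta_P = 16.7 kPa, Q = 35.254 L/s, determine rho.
Formula: Q = C_d A \sqrt{\frac{2 \Delta P}{\rho}}
Substituting knowns: 35.254 = 0.61·0.01·√(2·(16.7·1000)/rho)·1000
Solving for rho: rho = 2·(16.7·1000)/((35.254/1000)/(0.61·0.01))² = 1000 kg/m³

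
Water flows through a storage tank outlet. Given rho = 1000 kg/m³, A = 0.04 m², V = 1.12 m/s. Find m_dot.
Formula: \dot{m} = \rho A V
m_dot = 1000·0.04·1.12 = 44.8 kg/s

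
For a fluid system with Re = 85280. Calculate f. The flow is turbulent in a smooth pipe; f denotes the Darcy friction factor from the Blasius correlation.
Formula: f = \frac{0.316}{Re^{0.25}}
f = 0.316/85280^0.25 = 0.01849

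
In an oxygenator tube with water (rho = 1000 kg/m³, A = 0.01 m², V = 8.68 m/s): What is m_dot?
Formula: \dot{m} = \rho A V
m_dot = 1000·0.01·8.68 = 86.8 kg/s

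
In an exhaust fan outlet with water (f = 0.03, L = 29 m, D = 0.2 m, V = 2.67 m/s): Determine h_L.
Formula: h_L = f \frac{L}{D} \frac{V^2}{2g}
h_L = 0.03·(29/0.2)·2.67²/(2·9.81) = 1.581 m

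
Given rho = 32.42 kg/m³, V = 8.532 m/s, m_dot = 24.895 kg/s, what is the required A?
Formula: \dot{m} = \rho A V
Substituting knowns: 24.895 = 32.42·A·8.532
Solving for A: A = 24.895/(32.42·8.532) = 0.09 m²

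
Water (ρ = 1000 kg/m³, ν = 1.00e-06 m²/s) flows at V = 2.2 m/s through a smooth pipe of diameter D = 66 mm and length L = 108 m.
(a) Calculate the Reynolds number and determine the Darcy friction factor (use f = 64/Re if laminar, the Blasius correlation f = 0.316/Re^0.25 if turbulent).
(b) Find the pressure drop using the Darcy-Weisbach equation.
(a) Re = V·D/ν = 2.2·0.066/1.00e-06 = 145200 → turbulent (Re > 4000); f = 0.316/Re^0.25 = 0.316/145200^0.25 = 0.016188 (Blasius is strictly valid for Re ≲ 1e5; used here as the smooth-pipe estimate the problem specifies)
(b) Darcy-Weisbach: ΔP = f·(L/D)·½ρV²/1000 = 0.016188·(108/0.066)·½·1000·2.2²/1000 = 64.1 kPa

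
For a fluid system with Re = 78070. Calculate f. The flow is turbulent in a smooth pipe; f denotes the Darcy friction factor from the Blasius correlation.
Formula: f = \frac{0.316}{Re^{0.25}}
f = 0.316/78070^0.25 = 0.0189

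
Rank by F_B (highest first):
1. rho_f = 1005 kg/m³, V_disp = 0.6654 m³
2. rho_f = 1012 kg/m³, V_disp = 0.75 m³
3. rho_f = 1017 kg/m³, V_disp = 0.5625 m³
Case 1: F_B = 6560 N
Case 2: F_B = 7446 N
Case 3: F_B = 5612 N
Ranking (highest first): 2, 1, 3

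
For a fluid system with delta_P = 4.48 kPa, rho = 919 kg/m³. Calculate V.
Formula: V = \sqrt{\frac{2 \Delta P}{\rho}}
V = √(2·(4.48·1000)/919) = 3.122 m/s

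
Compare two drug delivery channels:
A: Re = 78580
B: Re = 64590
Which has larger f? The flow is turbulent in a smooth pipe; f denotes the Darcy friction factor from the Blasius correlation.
f(A) = 0.01887, f(B) = 0.01982. Answer: B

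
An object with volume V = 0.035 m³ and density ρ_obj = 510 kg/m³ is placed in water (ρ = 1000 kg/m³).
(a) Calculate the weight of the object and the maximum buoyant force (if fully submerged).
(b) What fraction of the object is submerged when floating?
(a) W=rho_obj*g*V=510*9.81*0.035=175.1 N; F_B(max)=rho*g*V=1000*9.81*0.035=343.4 N
(b) Floating fraction=rho_obj/rho=510/1000=0.510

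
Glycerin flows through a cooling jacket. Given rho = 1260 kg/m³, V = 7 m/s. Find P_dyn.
Formula: P_{dyn} = \frac{1}{2} \rho V^2
P_dyn = 0.5·1260·7²/1000 = 30.87 kPa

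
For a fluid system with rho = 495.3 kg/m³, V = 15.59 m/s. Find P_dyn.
Formula: P_{dyn} = \frac{1}{2} \rho V^2
P_dyn = 0.5·495.3·15.59²/1000 = 60.19 kPa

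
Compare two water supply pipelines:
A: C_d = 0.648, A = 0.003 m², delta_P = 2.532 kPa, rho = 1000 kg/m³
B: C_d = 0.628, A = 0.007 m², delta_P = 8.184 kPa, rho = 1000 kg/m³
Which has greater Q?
Q(A) = 4.375 L/s, Q(B) = 17.79 L/s. Answer: B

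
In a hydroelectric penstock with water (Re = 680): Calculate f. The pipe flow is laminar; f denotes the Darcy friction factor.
Formula: f = \frac{64}{Re}
f = 64/680 = 0.09412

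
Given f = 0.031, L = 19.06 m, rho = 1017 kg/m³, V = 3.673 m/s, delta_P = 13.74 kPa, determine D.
Formula: \Delta P = f \frac{L}{D} \frac{\rho V^2}{2}
Substituting knowns: 13.74 = 0.031·(19.06/D)·0.5·1017·3.673²/1000
Solving for D: D = 0.031·19.06·0.5·1017·3.673²/(13.74·1000) = 0.295 m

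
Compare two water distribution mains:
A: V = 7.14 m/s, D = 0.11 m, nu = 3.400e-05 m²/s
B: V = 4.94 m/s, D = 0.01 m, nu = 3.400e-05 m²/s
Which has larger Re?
Re(A) = 23100, Re(B) = 1453. Answer: A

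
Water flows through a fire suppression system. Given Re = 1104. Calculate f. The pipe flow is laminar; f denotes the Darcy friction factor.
Formula: f = \frac{64}{Re}
f = 64/1104 = 0.05797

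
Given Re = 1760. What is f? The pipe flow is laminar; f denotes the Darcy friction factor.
Formula: f = \frac{64}{Re}
f = 64/1760 = 0.03636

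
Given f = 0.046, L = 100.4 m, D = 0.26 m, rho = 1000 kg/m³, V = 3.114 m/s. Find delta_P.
Formula: \Delta P = f \frac{L}{D} \frac{\rho V^2}{2}
delta_P = 0.046·(100.4/0.26)·0.5·1000·3.114²/1000 = 86.12 kPa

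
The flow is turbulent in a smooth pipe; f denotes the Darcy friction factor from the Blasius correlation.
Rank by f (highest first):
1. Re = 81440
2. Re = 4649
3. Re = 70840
Case 1: f = 0.01871
Case 2: f = 0.03827
Case 3: f = 0.01937
Ranking (highest first): 2, 3, 1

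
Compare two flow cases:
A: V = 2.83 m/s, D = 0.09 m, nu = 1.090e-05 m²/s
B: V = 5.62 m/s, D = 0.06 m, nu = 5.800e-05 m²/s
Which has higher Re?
Re(A) = 23367, Re(B) = 5814. Answer: A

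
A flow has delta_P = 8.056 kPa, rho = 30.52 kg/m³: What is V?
Formula: V = \sqrt{\frac{2 \Delta P}{\rho}}
V = √(2·(8.056·1000)/30.52) = 22.98 m/s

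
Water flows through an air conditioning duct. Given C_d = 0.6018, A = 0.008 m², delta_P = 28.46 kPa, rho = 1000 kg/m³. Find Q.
Formula: Q = C_d A \sqrt{\frac{2 \Delta P}{\rho}}
Q = 0.6018·0.008·√(2·(28.46·1000)/1000)·1000 = 36.32 L/s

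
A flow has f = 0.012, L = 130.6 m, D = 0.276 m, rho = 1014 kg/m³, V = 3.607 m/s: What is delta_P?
Formula: \Delta P = f \frac{L}{D} \frac{\rho V^2}{2}
delta_P = 0.012·(130.6/0.276)·0.5·1014·3.607²/1000 = 37.46 kPa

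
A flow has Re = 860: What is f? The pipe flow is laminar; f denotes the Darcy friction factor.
Formula: f = \frac{64}{Re}
f = 64/860 = 0.07442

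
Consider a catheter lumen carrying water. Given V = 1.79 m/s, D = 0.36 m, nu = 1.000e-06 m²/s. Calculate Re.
Formula: Re = \frac{V D}{\nu}
Re = 1.79·0.36/1.000e-06 = 644400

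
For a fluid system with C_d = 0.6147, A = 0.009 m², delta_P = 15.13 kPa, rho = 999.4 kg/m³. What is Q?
Formula: Q = C_d A \sqrt{\frac{2 \Delta P}{\rho}}
Q = 0.6147·0.009·√(2·(15.13·1000)/999.4)·1000 = 30.44 L/s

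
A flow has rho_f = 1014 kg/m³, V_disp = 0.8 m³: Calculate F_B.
Formula: F_B = \rho_f g V_{disp}
F_B = 1014·9.81·0.8 = 7958 N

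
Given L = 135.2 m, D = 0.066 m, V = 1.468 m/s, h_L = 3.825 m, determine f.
Formula: h_L = f \frac{L}{D} \frac{V^2}{2g}
Substituting knowns: 3.825 = f·(135.2/0.066)·1.468²/(2·9.81)
Solving for f: f = 3.825·2·9.81/((135.2/0.066)·1.468²) = 0.017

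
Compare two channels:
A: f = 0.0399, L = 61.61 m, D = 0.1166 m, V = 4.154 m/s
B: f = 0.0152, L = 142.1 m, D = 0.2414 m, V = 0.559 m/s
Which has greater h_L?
h_L(A) = 18.54 m, h_L(B) = 0.1425 m. Answer: A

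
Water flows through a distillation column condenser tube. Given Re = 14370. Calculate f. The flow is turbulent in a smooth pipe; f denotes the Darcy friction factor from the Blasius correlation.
Formula: f = \frac{0.316}{Re^{0.25}}
f = 0.316/14370^0.25 = 0.02886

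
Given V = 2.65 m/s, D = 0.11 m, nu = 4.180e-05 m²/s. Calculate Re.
Formula: Re = \frac{V D}{\nu}
Re = 2.65·0.11/4.180e-05 = 6974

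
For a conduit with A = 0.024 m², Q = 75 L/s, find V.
Formula: Q = A V
Substituting knowns: 75 = 0.024·V·1000
Solving for V: V = (75/1000)/0.024 = 3.125 m/s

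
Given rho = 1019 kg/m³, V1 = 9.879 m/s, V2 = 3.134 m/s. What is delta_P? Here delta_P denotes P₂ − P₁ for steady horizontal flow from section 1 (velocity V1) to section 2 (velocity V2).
Formula: \Delta P = \frac{1}{2} \rho (V_1^2 - V_2^2)
delta_P = 0.5·1019·(9.879² − 3.134²)/1000 = 44.72 kPa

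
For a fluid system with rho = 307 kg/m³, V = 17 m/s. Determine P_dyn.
Formula: P_{dyn} = \frac{1}{2} \rho V^2
P_dyn = 0.5·307·17²/1000 = 44.36 kPa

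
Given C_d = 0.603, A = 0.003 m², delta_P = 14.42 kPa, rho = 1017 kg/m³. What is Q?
Formula: Q = C_d A \sqrt{\frac{2 \Delta P}{\rho}}
Q = 0.603·0.003·√(2·(14.42·1000)/1017)·1000 = 9.633 L/s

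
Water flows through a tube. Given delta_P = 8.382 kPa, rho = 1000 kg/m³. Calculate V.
Formula: V = \sqrt{\frac{2 \Delta P}{\rho}}
V = √(2·(8.382·1000)/1000) = 4.094 m/s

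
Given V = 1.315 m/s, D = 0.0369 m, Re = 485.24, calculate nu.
Formula: Re = \frac{V D}{\nu}
Substituting knowns: 485.24 = 1.315·0.0369/nu
Solving for nu: nu = 1.315·0.0369/485.24 = 0.0001 m²/s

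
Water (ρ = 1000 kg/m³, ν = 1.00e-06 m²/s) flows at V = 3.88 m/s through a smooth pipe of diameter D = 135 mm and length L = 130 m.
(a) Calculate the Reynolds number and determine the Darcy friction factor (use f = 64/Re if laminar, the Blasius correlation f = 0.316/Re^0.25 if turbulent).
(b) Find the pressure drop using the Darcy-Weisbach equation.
(a) Re = V·D/ν = 3.88·0.135/1.00e-06 = 523800 → turbulent (Re > 4000); f = 0.316/Re^0.25 = 0.316/523800^0.25 = 0.011746 (Blasius is strictly valid for Re ≲ 1e5; used here as the smooth-pipe estimate the problem specifies)
(b) Darcy-Weisbach: ΔP = f·(L/D)·½ρV²/1000 = 0.011746·(130/0.135)·½·1000·3.88²/1000 = 85.14 kPa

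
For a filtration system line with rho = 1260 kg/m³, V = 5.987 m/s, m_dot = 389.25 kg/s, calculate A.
Formula: \dot{m} = \rho A V
Substituting knowns: 389.25 = 1260·A·5.987
Solving for A: A = 389.25/(1260·5.987) = 0.0516 m²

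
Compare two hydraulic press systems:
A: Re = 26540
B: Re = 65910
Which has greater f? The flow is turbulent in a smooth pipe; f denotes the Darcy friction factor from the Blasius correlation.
f(A) = 0.02476, f(B) = 0.01972. Answer: A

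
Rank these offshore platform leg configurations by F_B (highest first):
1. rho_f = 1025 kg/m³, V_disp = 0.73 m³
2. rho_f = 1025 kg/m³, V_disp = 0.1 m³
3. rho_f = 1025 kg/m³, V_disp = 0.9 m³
Case 1: F_B = 7340 N
Case 2: F_B = 1006 N
Case 3: F_B = 9050 N
Ranking (highest first): 3, 1, 2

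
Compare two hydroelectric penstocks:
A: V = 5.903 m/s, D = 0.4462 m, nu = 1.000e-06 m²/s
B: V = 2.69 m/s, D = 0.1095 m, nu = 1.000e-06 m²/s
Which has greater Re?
Re(A) = 2.634e+06, Re(B) = 294555. Answer: A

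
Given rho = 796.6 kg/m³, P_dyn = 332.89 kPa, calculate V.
Formula: P_{dyn} = \frac{1}{2} \rho V^2
Substituting knowns: 332.89 = 0.5·796.6·V²/1000
Solving for V: V = √(2·(332.89·1000)/796.6) = 28.91 m/s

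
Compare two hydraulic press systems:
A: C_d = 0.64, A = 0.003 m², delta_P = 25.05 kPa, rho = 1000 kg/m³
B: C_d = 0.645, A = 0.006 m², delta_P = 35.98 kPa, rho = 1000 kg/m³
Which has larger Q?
Q(A) = 13.59 L/s, Q(B) = 32.83 L/s. Answer: B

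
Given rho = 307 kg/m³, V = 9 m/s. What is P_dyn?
Formula: P_{dyn} = \frac{1}{2} \rho V^2
P_dyn = 0.5·307·9²/1000 = 12.43 kPa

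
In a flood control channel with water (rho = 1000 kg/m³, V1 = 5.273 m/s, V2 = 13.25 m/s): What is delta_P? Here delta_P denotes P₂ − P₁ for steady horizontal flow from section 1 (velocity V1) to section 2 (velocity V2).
Formula: \Delta P = \frac{1}{2} \rho (V_1^2 - V_2^2)
delta_P = 0.5·1000·(5.273² − 13.25²)/1000 = -73.88 kPa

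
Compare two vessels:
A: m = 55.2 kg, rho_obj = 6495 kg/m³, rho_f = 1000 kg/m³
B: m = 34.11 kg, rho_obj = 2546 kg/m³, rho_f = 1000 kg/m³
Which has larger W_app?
W_app(A) = 458.1 N, W_app(B) = 203.2 N. Answer: A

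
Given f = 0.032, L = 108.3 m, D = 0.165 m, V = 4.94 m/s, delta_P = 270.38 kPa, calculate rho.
Formula: \Delta P = f \frac{L}{D} \frac{\rho V^2}{2}
Substituting knowns: 270.38 = 0.032·(108.3/0.165)·0.5·rho·4.94²/1000
Solving for rho: rho = (270.38·1000)/(0.032·(108.3/0.165)·0.5·4.94²) = 1055 kg/m³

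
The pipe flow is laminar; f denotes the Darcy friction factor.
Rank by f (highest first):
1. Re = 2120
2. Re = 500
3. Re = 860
Case 1: f = 0.03019
Case 2: f = 0.128
Case 3: f = 0.07442
Ranking (highest first): 2, 3, 1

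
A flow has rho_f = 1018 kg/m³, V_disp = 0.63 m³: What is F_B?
Formula: F_B = \rho_f g V_{disp}
F_B = 1018·9.81·0.63 = 6292 N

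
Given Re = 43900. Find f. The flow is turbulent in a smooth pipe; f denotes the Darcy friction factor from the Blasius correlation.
Formula: f = \frac{0.316}{Re^{0.25}}
f = 0.316/43900^0.25 = 0.02183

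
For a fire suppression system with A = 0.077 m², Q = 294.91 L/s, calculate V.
Formula: Q = A V
Substituting knowns: 294.91 = 0.077·V·1000
Solving for V: V = (294.91/1000)/0.077 = 3.83 m/s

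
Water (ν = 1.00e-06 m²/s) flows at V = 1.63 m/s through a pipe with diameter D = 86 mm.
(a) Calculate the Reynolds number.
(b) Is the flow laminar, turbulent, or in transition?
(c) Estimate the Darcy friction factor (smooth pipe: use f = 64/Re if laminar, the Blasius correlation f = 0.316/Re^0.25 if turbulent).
(a) Re = V·D/ν = 1.63·0.086/1.00e-06 = 140180
(b) Flow regime: turbulent (Re > 4000)
(c) Friction factor: f = 0.316/Re^0.25 = 0.316/140180^0.25 = 0.01633 (Blasius is strictly valid for Re ≲ 1e5; used here as the smooth-pipe estimate the problem specifies)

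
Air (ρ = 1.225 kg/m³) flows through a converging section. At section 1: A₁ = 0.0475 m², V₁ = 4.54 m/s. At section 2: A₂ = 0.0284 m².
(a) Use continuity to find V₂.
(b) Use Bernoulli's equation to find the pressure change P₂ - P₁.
(a) Continuity: A₁V₁=A₂V₂ -> V₂=A₁V₁/A₂=0.0475*4.54/0.0284=7.59 m/s
(b) Bernoulli: P₂-P₁=0.5*rho*(V₁^2-V₂^2)/1000=0.5*1.225*(4.54^2-7.59^2)/1000=-0.02266 kPa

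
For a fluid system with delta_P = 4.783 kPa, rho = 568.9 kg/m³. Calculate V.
Formula: V = \sqrt{\frac{2 \Delta P}{\rho}}
V = √(2·(4.783·1000)/568.9) = 4.101 m/s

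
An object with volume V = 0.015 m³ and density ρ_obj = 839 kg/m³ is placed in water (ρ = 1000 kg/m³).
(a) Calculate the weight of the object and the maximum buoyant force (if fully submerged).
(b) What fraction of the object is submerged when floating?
(a) W=rho_obj*g*V=839*9.81*0.015=123.5 N; F_B(max)=rho*g*V=1000*9.81*0.015=147.2 N
(b) Floating fraction=rho_obj/rho=839/1000=0.839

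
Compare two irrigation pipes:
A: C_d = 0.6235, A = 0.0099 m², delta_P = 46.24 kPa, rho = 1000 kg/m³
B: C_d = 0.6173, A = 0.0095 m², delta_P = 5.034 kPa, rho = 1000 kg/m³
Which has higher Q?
Q(A) = 59.36 L/s, Q(B) = 18.61 L/s. Answer: A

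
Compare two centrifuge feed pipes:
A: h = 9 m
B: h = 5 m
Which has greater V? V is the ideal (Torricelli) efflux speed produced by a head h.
V(A) = 13.29 m/s, V(B) = 9.905 m/s. Answer: A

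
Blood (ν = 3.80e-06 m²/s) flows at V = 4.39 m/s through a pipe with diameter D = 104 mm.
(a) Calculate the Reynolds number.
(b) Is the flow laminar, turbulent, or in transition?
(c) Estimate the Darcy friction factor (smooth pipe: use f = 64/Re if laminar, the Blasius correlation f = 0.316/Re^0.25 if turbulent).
(a) Re = V·D/ν = 4.39·0.104/3.80e-06 = 120150
(b) Flow regime: turbulent (Re > 4000)
(c) Friction factor: f = 0.316/Re^0.25 = 0.316/120150^0.25 = 0.01697 (Blasius is strictly valid for Re ≲ 1e5; used here as the smooth-pipe estimate the problem specifies)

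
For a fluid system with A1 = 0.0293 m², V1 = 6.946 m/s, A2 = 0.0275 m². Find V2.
Formula: V_2 = \frac{A_1 V_1}{A_2}
V2 = 0.0293·6.946/0.0275 = 7.401 m/s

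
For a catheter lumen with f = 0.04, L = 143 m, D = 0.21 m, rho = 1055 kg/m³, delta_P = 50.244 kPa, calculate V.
Formula: \Delta P = f \frac{L}{D} \frac{\rho V^2}{2}
Substituting knowns: 50.244 = 0.04·(143/0.21)·0.5·1055·V²/1000
Solving for V: V = √((50.244·1000)/(0.04·(143/0.21)·0.5·1055)) = 1.87 m/s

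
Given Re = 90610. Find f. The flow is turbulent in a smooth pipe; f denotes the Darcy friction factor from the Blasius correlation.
Formula: f = \frac{0.316}{Re^{0.25}}
f = 0.316/90610^0.25 = 0.01821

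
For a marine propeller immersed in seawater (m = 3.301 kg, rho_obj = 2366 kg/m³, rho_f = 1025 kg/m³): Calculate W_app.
Formula: W_{app} = mg\left(1 - \frac{\rho_f}{\rho_{obj}}\right)
W_app = 3.301·9.81·(1 − 1025/2366) = 18.35 N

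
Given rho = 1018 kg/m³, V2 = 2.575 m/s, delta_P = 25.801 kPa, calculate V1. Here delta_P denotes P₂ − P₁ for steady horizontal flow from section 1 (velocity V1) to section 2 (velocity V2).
Formula: \Delta P = \frac{1}{2} \rho (V_1^2 - V_2^2)
Substituting knowns: 25.801 = 0.5·1018·(V1² − 2.575²)/1000
Solving for V1: V1 = √(2.575² + 2·(25.801·1000)/1018) = 7.571 m/s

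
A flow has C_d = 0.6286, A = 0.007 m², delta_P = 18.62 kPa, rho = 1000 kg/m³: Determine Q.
Formula: Q = C_d A \sqrt{\frac{2 \Delta P}{\rho}}
Q = 0.6286·0.007·√(2·(18.62·1000)/1000)·1000 = 26.85 L/s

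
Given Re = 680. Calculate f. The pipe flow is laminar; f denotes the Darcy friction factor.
Formula: f = \frac{64}{Re}
f = 64/680 = 0.09412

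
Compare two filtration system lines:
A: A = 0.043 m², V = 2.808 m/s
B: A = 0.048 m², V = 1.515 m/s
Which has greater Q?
Q(A) = 120.7 L/s, Q(B) = 72.72 L/s. Answer: A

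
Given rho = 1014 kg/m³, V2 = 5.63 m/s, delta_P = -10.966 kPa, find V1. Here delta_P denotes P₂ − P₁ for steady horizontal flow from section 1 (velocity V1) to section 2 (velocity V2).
Formula: \Delta P = \frac{1}{2} \rho (V_1^2 - V_2^2)
Substituting knowns: -10.966 = 0.5·1014·(V1² − 5.63²)/1000
Solving for V1: V1 = √(5.63² + 2·(-10.966·1000)/1014) = 3.173 m/s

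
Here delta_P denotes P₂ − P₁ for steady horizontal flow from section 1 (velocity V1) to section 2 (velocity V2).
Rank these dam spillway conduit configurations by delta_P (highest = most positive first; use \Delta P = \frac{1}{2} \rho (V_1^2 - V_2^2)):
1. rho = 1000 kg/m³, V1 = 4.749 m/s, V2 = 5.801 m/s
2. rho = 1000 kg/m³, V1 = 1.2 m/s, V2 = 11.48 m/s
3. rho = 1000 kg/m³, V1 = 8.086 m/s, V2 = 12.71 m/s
Case 1: delta_P = -5.549 kPa
Case 2: delta_P = -65.18 kPa
Case 3: delta_P = -48.08 kPa
Ranking (highest first): 1, 3, 2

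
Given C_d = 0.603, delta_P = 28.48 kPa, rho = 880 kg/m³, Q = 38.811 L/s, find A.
Formula: Q = C_d A \sqrt{\frac{2 \Delta P}{\rho}}
Substituting knowns: 38.811 = 0.603·A·√(2·(28.48·1000)/880)·1000
Solving for A: A = (38.811/1000)/(0.603·√(2·(28.48·1000)/880)) = 0.008 m²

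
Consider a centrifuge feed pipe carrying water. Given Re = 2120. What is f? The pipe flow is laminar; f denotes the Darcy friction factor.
Formula: f = \frac{64}{Re}
f = 64/2120 = 0.03019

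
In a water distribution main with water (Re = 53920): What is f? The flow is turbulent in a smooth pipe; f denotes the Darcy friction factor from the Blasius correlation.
Formula: f = \frac{0.316}{Re^{0.25}}
f = 0.316/53920^0.25 = 0.02074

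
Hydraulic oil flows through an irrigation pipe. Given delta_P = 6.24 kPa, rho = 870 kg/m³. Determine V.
Formula: V = \sqrt{\frac{2 \Delta P}{\rho}}
V = √(2·(6.24·1000)/870) = 3.787 m/s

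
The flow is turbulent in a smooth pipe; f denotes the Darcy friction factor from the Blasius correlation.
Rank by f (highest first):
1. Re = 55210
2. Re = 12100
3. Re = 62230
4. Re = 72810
Case 1: f = 0.02061
Case 2: f = 0.03013
Case 3: f = 0.02001
Case 4: f = 0.01924
Ranking (highest first): 2, 1, 3, 4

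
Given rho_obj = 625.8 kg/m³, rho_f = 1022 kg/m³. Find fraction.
Formula: f_{sub} = \frac{\rho_{obj}}{\rho_f}
fraction = 625.8/1022 = 0.6123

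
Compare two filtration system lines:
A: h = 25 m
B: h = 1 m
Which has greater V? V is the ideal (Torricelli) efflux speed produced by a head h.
V(A) = 22.15 m/s, V(B) = 4.429 m/s. Answer: A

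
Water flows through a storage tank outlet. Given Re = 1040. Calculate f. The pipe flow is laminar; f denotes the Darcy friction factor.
Formula: f = \frac{64}{Re}
f = 64/1040 = 0.06154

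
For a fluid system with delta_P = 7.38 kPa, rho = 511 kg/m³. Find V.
Formula: V = \sqrt{\frac{2 \Delta P}{\rho}}
V = √(2·(7.38·1000)/511) = 5.374 m/s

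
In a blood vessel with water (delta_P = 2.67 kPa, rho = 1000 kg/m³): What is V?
Formula: V = \sqrt{\frac{2 \Delta P}{\rho}}
V = √(2·(2.67·1000)/1000) = 2.311 m/s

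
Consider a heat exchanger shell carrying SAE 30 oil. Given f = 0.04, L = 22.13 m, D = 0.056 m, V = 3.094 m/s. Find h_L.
Formula: h_L = f \frac{L}{D} \frac{V^2}{2g}
h_L = 0.04·(22.13/0.056)·3.094²/(2·9.81) = 7.712 m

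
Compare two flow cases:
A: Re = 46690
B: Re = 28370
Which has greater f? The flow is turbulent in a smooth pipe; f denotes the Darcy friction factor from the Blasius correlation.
f(A) = 0.0215, f(B) = 0.02435. Answer: B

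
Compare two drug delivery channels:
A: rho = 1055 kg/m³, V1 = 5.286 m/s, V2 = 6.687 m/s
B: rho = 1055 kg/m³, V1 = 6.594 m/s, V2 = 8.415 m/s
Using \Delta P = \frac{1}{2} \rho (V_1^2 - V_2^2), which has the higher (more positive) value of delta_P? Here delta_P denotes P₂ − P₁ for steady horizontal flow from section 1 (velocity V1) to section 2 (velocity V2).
delta_P(A) = -8.848 kPa, delta_P(B) = -14.42 kPa. Answer: A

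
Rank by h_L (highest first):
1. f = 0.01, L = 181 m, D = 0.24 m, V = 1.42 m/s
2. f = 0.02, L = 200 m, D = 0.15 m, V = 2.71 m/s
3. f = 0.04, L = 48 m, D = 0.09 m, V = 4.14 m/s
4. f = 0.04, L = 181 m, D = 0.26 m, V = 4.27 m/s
Case 1: h_L = 0.7751 m
Case 2: h_L = 9.982 m
Case 3: h_L = 18.64 m
Case 4: h_L = 25.88 m
Ranking (highest first): 4, 3, 2, 1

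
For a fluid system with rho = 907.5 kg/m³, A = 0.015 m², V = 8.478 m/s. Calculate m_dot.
Formula: \dot{m} = \rho A V
m_dot = 907.5·0.015·8.478 = 115.4 kg/s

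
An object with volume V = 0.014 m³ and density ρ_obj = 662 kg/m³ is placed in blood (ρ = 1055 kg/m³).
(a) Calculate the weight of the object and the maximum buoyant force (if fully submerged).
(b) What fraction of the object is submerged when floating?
(a) W=rho_obj*g*V=662*9.81*0.014=90.9 N; F_B(max)=rho*g*V=1055*9.81*0.014=144.9 N
(b) Floating fraction=rho_obj/rho=662/1055=0.627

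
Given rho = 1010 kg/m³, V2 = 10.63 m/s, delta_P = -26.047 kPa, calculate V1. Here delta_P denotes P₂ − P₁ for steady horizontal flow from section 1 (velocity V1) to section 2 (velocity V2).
Formula: \Delta P = \frac{1}{2} \rho (V_1^2 - V_2^2)
Substituting knowns: -26.047 = 0.5·1010·(V1² − 10.63²)/1000
Solving for V1: V1 = √(10.63² + 2·(-26.047·1000)/1010) = 7.837 m/s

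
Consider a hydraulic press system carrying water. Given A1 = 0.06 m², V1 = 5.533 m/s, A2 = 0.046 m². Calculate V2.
Formula: V_2 = \frac{A_1 V_1}{A_2}
V2 = 0.06·5.533/0.046 = 7.217 m/s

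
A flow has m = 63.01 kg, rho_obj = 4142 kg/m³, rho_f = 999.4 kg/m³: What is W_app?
Formula: W_{app} = mg\left(1 - \frac{\rho_f}{\rho_{obj}}\right)
W_app = 63.01·9.81·(1 − 999.4/4142) = 469 N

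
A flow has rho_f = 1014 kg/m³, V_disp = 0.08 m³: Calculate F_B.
Formula: F_B = \rho_f g V_{disp}
F_B = 1014·9.81·0.08 = 795.8 N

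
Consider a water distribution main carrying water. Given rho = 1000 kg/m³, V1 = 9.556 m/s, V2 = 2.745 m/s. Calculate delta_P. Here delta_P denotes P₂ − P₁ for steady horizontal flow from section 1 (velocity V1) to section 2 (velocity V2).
Formula: \Delta P = \frac{1}{2} \rho (V_1^2 - V_2^2)
delta_P = 0.5·1000·(9.556² − 2.745²)/1000 = 41.89 kPa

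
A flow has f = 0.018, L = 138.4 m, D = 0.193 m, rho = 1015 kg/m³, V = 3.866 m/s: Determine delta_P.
Formula: \Delta P = f \frac{L}{D} \frac{\rho V^2}{2}
delta_P = 0.018·(138.4/0.193)·0.5·1015·3.866²/1000 = 97.91 kPa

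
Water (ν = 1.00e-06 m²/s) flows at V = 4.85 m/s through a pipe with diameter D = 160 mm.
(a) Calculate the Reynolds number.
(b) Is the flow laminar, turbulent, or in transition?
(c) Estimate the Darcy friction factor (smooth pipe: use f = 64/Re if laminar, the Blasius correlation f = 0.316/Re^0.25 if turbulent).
(a) Re = V·D/ν = 4.85·0.16/1.00e-06 = 776000
(b) Flow regime: turbulent (Re > 4000)
(c) Friction factor: f = 0.316/Re^0.25 = 0.316/776000^0.25 = 0.01065 (Blasius is strictly valid for Re ≲ 1e5; used here as the smooth-pipe estimate the problem specifies)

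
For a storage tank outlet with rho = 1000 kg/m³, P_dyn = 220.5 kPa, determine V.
Formula: P_{dyn} = \frac{1}{2} \rho V^2
Substituting knowns: 220.5 = 0.5·1000·V²/1000
Solving for V: V = √(2·(220.5·1000)/1000) = 21 m/s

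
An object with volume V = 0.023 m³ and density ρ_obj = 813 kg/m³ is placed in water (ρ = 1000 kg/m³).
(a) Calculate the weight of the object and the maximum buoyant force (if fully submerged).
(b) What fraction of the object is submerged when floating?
(a) W=rho_obj*g*V=813*9.81*0.023=183.4 N; F_B(max)=rho*g*V=1000*9.81*0.023=225.6 N
(b) Floating fraction=rho_obj/rho=813/1000=0.813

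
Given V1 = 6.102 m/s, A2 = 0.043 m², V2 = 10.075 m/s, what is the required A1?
Formula: V_2 = \frac{A_1 V_1}{A_2}
Substituting knowns: 10.075 = A1·6.102/0.043
Solving for A1: A1 = 10.075·0.043/6.102 = 0.071 m²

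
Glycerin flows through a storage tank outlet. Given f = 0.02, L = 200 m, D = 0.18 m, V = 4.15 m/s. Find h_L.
Formula: h_L = f \frac{L}{D} \frac{V^2}{2g}
h_L = 0.02·(200/0.18)·4.15²/(2·9.81) = 19.51 m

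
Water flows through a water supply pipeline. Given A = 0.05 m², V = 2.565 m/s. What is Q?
Formula: Q = A V
Q = 0.05·2.565·1000 = 128.2 L/s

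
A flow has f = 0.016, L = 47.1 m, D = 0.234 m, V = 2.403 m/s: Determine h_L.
Formula: h_L = f \frac{L}{D} \frac{V^2}{2g}
h_L = 0.016·(47.1/0.234)·2.403²/(2·9.81) = 0.9478 m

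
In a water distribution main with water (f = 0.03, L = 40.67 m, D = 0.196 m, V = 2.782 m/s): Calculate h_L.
Formula: h_L = f \frac{L}{D} \frac{V^2}{2g}
h_L = 0.03·(40.67/0.196)·2.782²/(2·9.81) = 2.456 m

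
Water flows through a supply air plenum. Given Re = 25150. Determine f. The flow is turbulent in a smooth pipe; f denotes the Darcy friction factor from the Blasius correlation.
Formula: f = \frac{0.316}{Re^{0.25}}
f = 0.316/25150^0.25 = 0.02509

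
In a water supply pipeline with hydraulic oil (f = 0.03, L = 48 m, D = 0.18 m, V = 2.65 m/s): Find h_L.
Formula: h_L = f \frac{L}{D} \frac{V^2}{2g}
h_L = 0.03·(48/0.18)·2.65²/(2·9.81) = 2.863 m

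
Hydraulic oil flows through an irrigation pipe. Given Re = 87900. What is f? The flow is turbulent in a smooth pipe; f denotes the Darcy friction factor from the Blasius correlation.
Formula: f = \frac{0.316}{Re^{0.25}}
f = 0.316/87900^0.25 = 0.01835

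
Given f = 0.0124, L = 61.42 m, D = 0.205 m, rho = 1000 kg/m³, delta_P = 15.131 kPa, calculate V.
Formula: \Delta P = f \frac{L}{D} \frac{\rho V^2}{2}
Substituting knowns: 15.131 = 0.0124·(61.42/0.205)·0.5·1000·V²/1000
Solving for V: V = √((15.131·1000)/(0.0124·(61.42/0.205)·0.5·1000)) = 2.854 m/s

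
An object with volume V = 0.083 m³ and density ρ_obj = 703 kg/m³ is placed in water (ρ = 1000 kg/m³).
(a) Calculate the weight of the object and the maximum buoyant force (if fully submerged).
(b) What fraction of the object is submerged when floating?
(a) W=rho_obj*g*V=703*9.81*0.083=572.4 N; F_B(max)=rho*g*V=1000*9.81*0.083=814.2 N
(b) Floating fraction=rho_obj/rho=703/1000=0.703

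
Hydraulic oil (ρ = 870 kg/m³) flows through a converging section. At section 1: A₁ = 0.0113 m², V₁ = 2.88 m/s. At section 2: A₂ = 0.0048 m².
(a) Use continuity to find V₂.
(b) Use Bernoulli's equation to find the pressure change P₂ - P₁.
(a) Continuity: A₁V₁=A₂V₂ -> V₂=A₁V₁/A₂=0.0113*2.88/0.0048=6.78 m/s
(b) Bernoulli: P₂-P₁=0.5*rho*(V₁^2-V₂^2)/1000=0.5*870*(2.88^2-6.78^2)/1000=-16.39 kPa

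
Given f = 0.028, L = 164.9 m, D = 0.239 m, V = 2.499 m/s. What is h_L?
Formula: h_L = f \frac{L}{D} \frac{V^2}{2g}
h_L = 0.028·(164.9/0.239)·2.499²/(2·9.81) = 6.149 m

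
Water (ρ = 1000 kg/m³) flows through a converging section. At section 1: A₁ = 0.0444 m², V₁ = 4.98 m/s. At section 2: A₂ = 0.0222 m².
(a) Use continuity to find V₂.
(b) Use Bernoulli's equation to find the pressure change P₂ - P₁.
(a) Continuity: A₁V₁=A₂V₂ -> V₂=A₁V₁/A₂=0.0444*4.98/0.0222=9.96 m/s
(b) Bernoulli: P₂-P₁=0.5*rho*(V₁^2-V₂^2)/1000=0.5*1000*(4.98^2-9.96^2)/1000=-37.2 kPa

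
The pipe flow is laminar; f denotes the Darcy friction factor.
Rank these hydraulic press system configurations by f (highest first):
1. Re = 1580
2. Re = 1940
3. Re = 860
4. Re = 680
Case 1: f = 0.04051
Case 2: f = 0.03299
Case 3: f = 0.07442
Case 4: f = 0.09412
Ranking (highest first): 4, 3, 1, 2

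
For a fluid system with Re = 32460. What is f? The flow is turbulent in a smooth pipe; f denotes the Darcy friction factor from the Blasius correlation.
Formula: f = \frac{0.316}{Re^{0.25}}
f = 0.316/32460^0.25 = 0.02354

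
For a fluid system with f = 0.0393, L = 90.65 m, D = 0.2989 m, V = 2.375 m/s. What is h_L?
Formula: h_L = f \frac{L}{D} \frac{V^2}{2g}
h_L = 0.0393·(90.65/0.2989)·2.375²/(2·9.81) = 3.427 m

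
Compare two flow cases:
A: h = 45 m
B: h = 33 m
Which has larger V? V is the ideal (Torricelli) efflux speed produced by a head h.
V(A) = 29.71 m/s, V(B) = 25.45 m/s. Answer: A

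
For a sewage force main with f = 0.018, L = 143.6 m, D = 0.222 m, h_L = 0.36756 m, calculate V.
Formula: h_L = f \frac{L}{D} \frac{V^2}{2g}
Substituting knowns: 0.36756 = 0.018·(143.6/0.222)·V²/(2·9.81)
Solving for V: V = √(0.36756·2·9.81/(0.018·(143.6/0.222))) = 0.787 m/s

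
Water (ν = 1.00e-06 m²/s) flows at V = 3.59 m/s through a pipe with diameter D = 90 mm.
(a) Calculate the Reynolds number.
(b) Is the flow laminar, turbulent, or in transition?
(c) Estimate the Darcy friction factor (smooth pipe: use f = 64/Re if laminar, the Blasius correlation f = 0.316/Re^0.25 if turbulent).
(a) Re = V·D/ν = 3.59·0.09/1.00e-06 = 323100
(b) Flow regime: turbulent (Re > 4000)
(c) Friction factor: f = 0.316/Re^0.25 = 0.316/323100^0.25 = 0.01325 (Blasius is strictly valid for Re ≲ 1e5; used here as the smooth-pipe estimate the problem specifies)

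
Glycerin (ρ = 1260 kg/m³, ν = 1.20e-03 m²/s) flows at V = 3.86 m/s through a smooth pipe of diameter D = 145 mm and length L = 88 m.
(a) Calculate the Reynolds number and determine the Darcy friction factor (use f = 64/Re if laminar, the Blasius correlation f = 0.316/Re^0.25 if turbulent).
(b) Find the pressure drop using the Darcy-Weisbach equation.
(a) Re = V·D/ν = 3.86·0.145/1.20e-03 = 466.42 → laminar (Re < 2300); f = 64/Re = 64/466.42 = 0.13722
(b) Darcy-Weisbach: ΔP = f·(L/D)·½ρV²/1000 = 0.13722·(88/0.145)·½·1260·3.86²/1000 = 781.7 kPa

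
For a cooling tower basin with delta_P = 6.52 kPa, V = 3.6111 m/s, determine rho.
Formula: V = \sqrt{\frac{2 \Delta P}{\rho}}
Substituting knowns: 3.6111 = √(2·(6.52·1000)/rho)
Solving for rho: rho = 2·(6.52·1000)/3.6111² = 1000 kg/m³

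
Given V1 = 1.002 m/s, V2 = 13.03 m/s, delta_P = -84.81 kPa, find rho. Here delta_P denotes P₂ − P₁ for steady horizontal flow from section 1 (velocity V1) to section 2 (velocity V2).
Formula: \Delta P = \frac{1}{2} \rho (V_1^2 - V_2^2)
Substituting knowns: -84.81 = 0.5·rho·(1.002² − 13.03²)/1000
Solving for rho: rho = 2·(-84.81·1000)/(1.002² − 13.03²) = 1005 kg/m³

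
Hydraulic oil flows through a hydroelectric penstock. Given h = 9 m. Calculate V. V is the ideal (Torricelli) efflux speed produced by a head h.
Formula: V = \sqrt{2 g h}
V = √(2·9.81·9) = 13.29 m/s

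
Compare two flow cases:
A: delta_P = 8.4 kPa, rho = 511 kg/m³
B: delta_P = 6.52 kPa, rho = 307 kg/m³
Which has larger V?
V(A) = 5.734 m/s, V(B) = 6.517 m/s. Answer: B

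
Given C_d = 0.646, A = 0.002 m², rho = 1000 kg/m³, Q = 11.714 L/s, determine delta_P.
Formula: Q = C_d A \sqrt{\frac{2 \Delta P}{\rho}}
Substituting knowns: 11.714 = 0.646·0.002·√(2·(delta_P·1000)/1000)·1000
Solving for delta_P: delta_P = ((11.714/1000)/(0.646·0.002))²·1000/2/1000 = 41.1 kPa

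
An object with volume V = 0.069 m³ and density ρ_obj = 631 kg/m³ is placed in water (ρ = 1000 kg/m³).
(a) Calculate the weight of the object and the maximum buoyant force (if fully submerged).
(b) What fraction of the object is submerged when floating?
(a) W=rho_obj*g*V=631*9.81*0.069=427.1 N; F_B(max)=rho*g*V=1000*9.81*0.069=676.9 N
(b) Floating fraction=rho_obj/rho=631/1000=0.631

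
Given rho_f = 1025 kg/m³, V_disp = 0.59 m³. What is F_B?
Formula: F_B = \rho_f g V_{disp}
F_B = 1025·9.81·0.59 = 5933 N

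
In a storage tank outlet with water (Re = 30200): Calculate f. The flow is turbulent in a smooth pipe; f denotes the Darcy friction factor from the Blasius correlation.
Formula: f = \frac{0.316}{Re^{0.25}}
f = 0.316/30200^0.25 = 0.02397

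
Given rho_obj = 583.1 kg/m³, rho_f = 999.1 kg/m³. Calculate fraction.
Formula: f_{sub} = \frac{\rho_{obj}}{\rho_f}
fraction = 583.1/999.1 = 0.5836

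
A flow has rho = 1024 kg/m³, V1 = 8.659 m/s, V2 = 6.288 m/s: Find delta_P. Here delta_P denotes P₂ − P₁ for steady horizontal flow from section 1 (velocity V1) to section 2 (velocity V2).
Formula: \Delta P = \frac{1}{2} \rho (V_1^2 - V_2^2)
delta_P = 0.5·1024·(8.659² − 6.288²)/1000 = 18.14 kPa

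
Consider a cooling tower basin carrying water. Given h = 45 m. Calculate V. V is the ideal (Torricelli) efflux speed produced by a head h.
Formula: V = \sqrt{2 g h}
V = √(2·9.81·45) = 29.71 m/s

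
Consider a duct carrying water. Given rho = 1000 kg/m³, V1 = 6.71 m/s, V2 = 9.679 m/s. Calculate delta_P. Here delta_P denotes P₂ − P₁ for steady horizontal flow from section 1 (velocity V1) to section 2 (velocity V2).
Formula: \Delta P = \frac{1}{2} \rho (V_1^2 - V_2^2)
delta_P = 0.5·1000·(6.71² − 9.679²)/1000 = -24.33 kPa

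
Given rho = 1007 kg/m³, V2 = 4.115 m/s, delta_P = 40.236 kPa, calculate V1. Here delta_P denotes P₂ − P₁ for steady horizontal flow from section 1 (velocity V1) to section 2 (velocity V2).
Formula: \Delta P = \frac{1}{2} \rho (V_1^2 - V_2^2)
Substituting knowns: 40.236 = 0.5·1007·(V1² − 4.115²)/1000
Solving for V1: V1 = √(4.115² + 2·(40.236·1000)/1007) = 9.841 m/s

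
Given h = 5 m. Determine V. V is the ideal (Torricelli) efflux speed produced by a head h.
Formula: V = \sqrt{2 g h}
V = √(2·9.81·5) = 9.905 m/s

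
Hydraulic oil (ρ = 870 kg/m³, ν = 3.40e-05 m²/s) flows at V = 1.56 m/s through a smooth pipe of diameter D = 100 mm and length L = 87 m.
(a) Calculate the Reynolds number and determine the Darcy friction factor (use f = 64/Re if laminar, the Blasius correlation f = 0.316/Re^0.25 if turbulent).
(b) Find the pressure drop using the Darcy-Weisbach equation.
(a) Re = V·D/ν = 1.56·0.1/3.40e-05 = 4588.2 → turbulent (Re > 4000); f = 0.316/Re^0.25 = 0.316/4588.2^0.25 = 0.038395
(b) Darcy-Weisbach: ΔP = f·(L/D)·½ρV²/1000 = 0.038395·(87/0.100)·½·870·1.56²/1000 = 35.36 kPa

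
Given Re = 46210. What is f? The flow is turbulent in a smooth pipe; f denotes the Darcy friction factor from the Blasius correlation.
Formula: f = \frac{0.316}{Re^{0.25}}
f = 0.316/46210^0.25 = 0.02155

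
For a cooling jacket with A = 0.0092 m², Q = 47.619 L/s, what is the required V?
Formula: Q = A V
Substituting knowns: 47.619 = 0.0092·V·1000
Solving for V: V = (47.619/1000)/0.0092 = 5.176 m/s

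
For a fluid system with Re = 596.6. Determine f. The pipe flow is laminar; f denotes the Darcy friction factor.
Formula: f = \frac{64}{Re}
f = 64/596.6 = 0.1073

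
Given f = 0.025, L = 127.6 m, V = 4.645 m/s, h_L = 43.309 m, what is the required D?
Formula: h_L = f \frac{L}{D} \frac{V^2}{2g}
Substituting knowns: 43.309 = 0.025·(127.6/D)·4.645²/(2·9.81)
Solving for D: D = 0.025·127.6·4.645²/(2·9.81·43.309) = 0.081 m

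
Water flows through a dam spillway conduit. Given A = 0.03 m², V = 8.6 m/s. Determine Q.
Formula: Q = A V
Q = 0.03·8.6·1000 = 258 L/s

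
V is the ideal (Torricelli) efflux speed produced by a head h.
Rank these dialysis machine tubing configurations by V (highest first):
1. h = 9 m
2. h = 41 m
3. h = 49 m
Case 1: V = 13.29 m/s
Case 2: V = 28.36 m/s
Case 3: V = 31.01 m/s
Ranking (highest first): 3, 2, 1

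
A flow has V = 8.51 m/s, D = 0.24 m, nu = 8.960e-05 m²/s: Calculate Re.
Formula: Re = \frac{V D}{\nu}
Re = 8.51·0.24/8.960e-05 = 22795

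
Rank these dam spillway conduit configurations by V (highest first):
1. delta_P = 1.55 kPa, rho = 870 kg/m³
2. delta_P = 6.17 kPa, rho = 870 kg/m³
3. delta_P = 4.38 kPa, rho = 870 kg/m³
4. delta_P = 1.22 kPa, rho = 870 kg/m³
Case 1: V = 1.888 m/s
Case 2: V = 3.766 m/s
Case 3: V = 3.173 m/s
Case 4: V = 1.675 m/s
Ranking (highest first): 2, 3, 1, 4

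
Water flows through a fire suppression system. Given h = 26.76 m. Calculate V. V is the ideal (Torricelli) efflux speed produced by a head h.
Formula: V = \sqrt{2 g h}
V = √(2·9.81·26.76) = 22.91 m/s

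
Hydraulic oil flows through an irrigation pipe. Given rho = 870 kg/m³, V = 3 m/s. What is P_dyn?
Formula: P_{dyn} = \frac{1}{2} \rho V^2
P_dyn = 0.5·870·3²/1000 = 3.915 kPa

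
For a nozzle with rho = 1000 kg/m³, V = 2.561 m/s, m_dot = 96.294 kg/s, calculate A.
Formula: \dot{m} = \rho A V
Substituting knowns: 96.294 = 1000·A·2.561
Solving for A: A = 96.294/(1000·2.561) = 0.0376 m²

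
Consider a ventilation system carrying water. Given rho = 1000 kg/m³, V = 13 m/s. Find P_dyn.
Formula: P_{dyn} = \frac{1}{2} \rho V^2
P_dyn = 0.5·1000·13²/1000 = 84.5 kPa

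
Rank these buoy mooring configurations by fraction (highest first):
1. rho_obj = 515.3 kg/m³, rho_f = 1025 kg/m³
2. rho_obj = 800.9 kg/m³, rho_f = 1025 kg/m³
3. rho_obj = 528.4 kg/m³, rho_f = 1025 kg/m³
Case 1: fraction = 0.5027
Case 2: fraction = 0.7814
Case 3: fraction = 0.5155
Ranking (highest first): 2, 3, 1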